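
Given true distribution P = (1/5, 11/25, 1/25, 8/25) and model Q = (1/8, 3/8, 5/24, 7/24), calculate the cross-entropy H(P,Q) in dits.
0.5665 dits

Cross-entropy: H(P,Q) = -Σ p(x) log q(x)

Alternatively: H(P,Q) = H(P) + D_KL(P||Q)
H(P) = 0.5109 dits
D_KL(P||Q) = 0.0556 dits

H(P,Q) = 0.5109 + 0.0556 = 0.5665 dits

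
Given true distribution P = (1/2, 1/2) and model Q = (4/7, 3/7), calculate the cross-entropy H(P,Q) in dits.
0.3055 dits

Cross-entropy: H(P,Q) = -Σ p(x) log q(x)

Alternatively: H(P,Q) = H(P) + D_KL(P||Q)
H(P) = 0.3010 dits
D_KL(P||Q) = 0.0045 dits

H(P,Q) = 0.3010 + 0.0045 = 0.3055 dits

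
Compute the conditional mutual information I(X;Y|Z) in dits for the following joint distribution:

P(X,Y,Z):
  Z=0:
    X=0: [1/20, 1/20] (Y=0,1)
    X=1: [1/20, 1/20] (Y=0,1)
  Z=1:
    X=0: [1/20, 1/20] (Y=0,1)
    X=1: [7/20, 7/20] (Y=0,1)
0.0000 dits

Conditional mutual information: I(X;Y|Z) = H(X|Z) + H(Y|Z) - H(X,Y|Z)

H(Z) = 0.2173
H(X,Z) = 0.4084 → H(X|Z) = 0.1911
H(Y,Z) = 0.5184 → H(Y|Z) = 0.3010
H(X,Y,Z) = 0.7095 → H(X,Y|Z) = 0.4921

I(X;Y|Z) = 0.1911 + 0.3010 - 0.4921 = 0.0000 dits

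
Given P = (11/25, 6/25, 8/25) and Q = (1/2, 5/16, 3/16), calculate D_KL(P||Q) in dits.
0.0223 dits

KL divergence: D_KL(P||Q) = Σ p(x) log(p(x)/q(x))

Computing term by term:
  x=0: 11/25 × log_10[(11/25)/(1/2)] = 11/25 × -0.0555 = -0.0244
  x=1: 6/25 × log_10[(6/25)/(5/16)] = 6/25 × -0.1146 = -0.0275
  x=2: 8/25 × log_10[(8/25)/(3/16)] = 8/25 × 0.2321 = 0.0743

D_KL(P||Q) = 0.0223 dits

Note: KL divergence is always non-negative and equals 0 iff P = Q.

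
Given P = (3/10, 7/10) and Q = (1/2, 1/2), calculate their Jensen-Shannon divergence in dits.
0.0091 dits

Jensen-Shannon divergence is:
JSD(P||Q) = 0.5 × D_KL(P||M) + 0.5 × D_KL(Q||M)
where M = 0.5 × (P + Q) is the mixture distribution.

M = 0.5 × (3/10, 7/10) + 0.5 × (1/2, 1/2) = (2/5, 3/5)

D_KL(P||M) = 0.0094 dits
D_KL(Q||M) = 0.0089 dits

JSD(P||Q) = 0.5 × 0.0094 + 0.5 × 0.0089 = 0.0091 dits

Unlike KL divergence, JSD is symmetric and bounded: 0 ≤ JSD ≤ log(2).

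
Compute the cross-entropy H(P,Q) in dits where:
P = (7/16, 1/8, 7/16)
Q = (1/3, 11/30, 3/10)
0.4920 dits

Cross-entropy: H(P,Q) = -Σ p(x) log q(x)

Alternatively: H(P,Q) = H(P) + D_KL(P||Q)
H(P) = 0.4270 dits
D_KL(P||Q) = 0.0649 dits

H(P,Q) = 0.4270 + 0.0649 = 0.4920 dits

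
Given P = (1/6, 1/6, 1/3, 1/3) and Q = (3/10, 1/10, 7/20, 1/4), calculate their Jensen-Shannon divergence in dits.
0.0074 dits

Jensen-Shannon divergence is:
JSD(P||Q) = 0.5 × D_KL(P||M) + 0.5 × D_KL(Q||M)
where M = 0.5 × (P + Q) is the mixture distribution.

M = 0.5 × (1/6, 1/6, 1/3, 1/3) + 0.5 × (3/10, 1/10, 7/20, 1/4) = (7/30, 2/15, 0.341667, 7/24)

D_KL(P||M) = 0.0076 dits
D_KL(Q||M) = 0.0072 dits

JSD(P||Q) = 0.5 × 0.0076 + 0.5 × 0.0072 = 0.0074 dits

Unlike KL divergence, JSD is symmetric and bounded: 0 ≤ JSD ≤ log(2).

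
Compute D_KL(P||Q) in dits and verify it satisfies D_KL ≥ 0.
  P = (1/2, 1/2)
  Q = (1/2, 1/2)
0.0000 dits

KL divergence satisfies the Gibbs inequality: D_KL(P||Q) ≥ 0 for all distributions P, Q.

D_KL(P||Q) = Σ p(x) log(p(x)/q(x))
Term by term:
  x=0: 1/2 × log_10[(1/2)/(1/2)] = 0.0000
  x=1: 1/2 × log_10[(1/2)/(1/2)] = 0.0000
D_KL(P||Q) = 0.0000 dits

D_KL(P||Q) = 0.0000 ≥ 0 ✓

This non-negativity is a fundamental property: relative entropy cannot be negative because it measures how different Q is from P.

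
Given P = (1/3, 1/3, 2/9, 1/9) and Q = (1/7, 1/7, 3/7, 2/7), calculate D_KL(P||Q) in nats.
0.3140 nats

KL divergence: D_KL(P||Q) = Σ p(x) log(p(x)/q(x))

Computing term by term:
  x=0: 1/3 × log_e[(1/3)/(1/7)] = 1/3 × 0.8473 = 0.2824
  x=1: 1/3 × log_e[(1/3)/(1/7)] = 1/3 × 0.8473 = 0.2824
  x=2: 2/9 × log_e[(2/9)/(3/7)] = 2/9 × -0.6568 = -0.1460
  x=3: 1/9 × log_e[(1/9)/(2/7)] = 1/9 × -0.9445 = -0.1049

D_KL(P||Q) = 0.3140 nats

Note: KL divergence is always non-negative and equals 0 iff P = Q.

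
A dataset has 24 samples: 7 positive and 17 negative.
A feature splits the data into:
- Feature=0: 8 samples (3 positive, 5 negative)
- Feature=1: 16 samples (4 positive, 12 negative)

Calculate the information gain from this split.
0.0119 bits

Information Gain = H(Y) - H(Y|Feature)

Before split:
P(positive) = 7/24 = 0.2917
H(Y) = 0.8709 bits

After split:
Feature=0: H = 0.9544 bits (weight = 8/24)
Feature=1: H = 0.8113 bits (weight = 16/24)
H(Y|Feature) = (8/24)×0.9544 + (16/24)×0.8113 = 0.8590 bits

Information Gain = 0.8709 - 0.8590 = 0.0119 bits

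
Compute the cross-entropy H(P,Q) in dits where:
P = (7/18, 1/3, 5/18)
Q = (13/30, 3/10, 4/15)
0.4750 dits

Cross-entropy: H(P,Q) = -Σ p(x) log q(x)

Alternatively: H(P,Q) = H(P) + D_KL(P||Q)
H(P) = 0.4731 dits
D_KL(P||Q) = 0.0019 dits

H(P,Q) = 0.4731 + 0.0019 = 0.4750 dits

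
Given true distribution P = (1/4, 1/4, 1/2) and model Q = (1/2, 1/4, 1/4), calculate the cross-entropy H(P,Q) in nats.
1.2130 nats

Cross-entropy: H(P,Q) = -Σ p(x) log q(x)

Alternatively: H(P,Q) = H(P) + D_KL(P||Q)
H(P) = 1.0397 nats
D_KL(P||Q) = 0.1733 nats

H(P,Q) = 1.0397 + 0.1733 = 1.2130 nats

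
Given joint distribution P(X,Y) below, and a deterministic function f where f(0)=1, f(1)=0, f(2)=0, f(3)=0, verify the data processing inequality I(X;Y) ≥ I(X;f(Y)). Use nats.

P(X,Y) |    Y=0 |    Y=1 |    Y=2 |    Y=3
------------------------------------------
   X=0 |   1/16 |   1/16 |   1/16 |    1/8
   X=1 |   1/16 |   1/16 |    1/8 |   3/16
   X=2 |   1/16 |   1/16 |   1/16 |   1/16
I(X;Y) = 0.0205, I(X;f(Y)) = 0.0062, inequality holds: 0.0205 ≥ 0.0062

Data Processing Inequality: For any Markov chain X → Y → Z, we have I(X;Y) ≥ I(X;Z).

Here Z = f(Y) is a deterministic function of Y, forming X → Y → Z.

Original I(X;Y) = 0.0205 nats

After applying f:
P(X,Z) where Z=f(Y):
- P(X,Z=0) = P(X,Y=1) + P(X,Y=2) + P(X,Y=3)
- P(X,Z=1) = P(X,Y=0)

I(X;Z) = I(X;f(Y)) = 0.0062 nats

Verification: 0.0205 ≥ 0.0062 ✓

Information cannot be created by processing; the function f can only lose information about X.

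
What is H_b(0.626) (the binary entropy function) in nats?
0.6611 nats

The binary entropy function is:
H(p) = -p log(p) - (1-p) log(1-p)

H(0.626) = -0.626 × log_e(0.626) - 0.374 × log_e(0.374)
H(0.626) = 0.6611 nats

Note: Binary entropy is maximized at p=0.5 (H=1 bit) and minimized at p=0 or p=1 (H=0).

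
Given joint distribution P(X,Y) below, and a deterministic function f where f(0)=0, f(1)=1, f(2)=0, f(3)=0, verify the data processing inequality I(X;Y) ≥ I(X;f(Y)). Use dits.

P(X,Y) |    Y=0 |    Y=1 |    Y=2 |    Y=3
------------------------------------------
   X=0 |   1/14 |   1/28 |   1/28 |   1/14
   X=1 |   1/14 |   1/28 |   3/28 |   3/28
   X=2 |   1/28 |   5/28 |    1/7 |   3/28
I(X;Y) = 0.0331, I(X;f(Y)) = 0.0192, inequality holds: 0.0331 ≥ 0.0192

Data Processing Inequality: For any Markov chain X → Y → Z, we have I(X;Y) ≥ I(X;Z).

Here Z = f(Y) is a deterministic function of Y, forming X → Y → Z.

Original I(X;Y) = 0.0331 dits

After applying f:
P(X,Z) where Z=f(Y):
- P(X,Z=0) = P(X,Y=0) + P(X,Y=2) + P(X,Y=3)
- P(X,Z=1) = P(X,Y=1)

I(X;Z) = I(X;f(Y)) = 0.0192 dits

Verification: 0.0331 ≥ 0.0192 ✓

Information cannot be created by processing; the function f can only lose information about X.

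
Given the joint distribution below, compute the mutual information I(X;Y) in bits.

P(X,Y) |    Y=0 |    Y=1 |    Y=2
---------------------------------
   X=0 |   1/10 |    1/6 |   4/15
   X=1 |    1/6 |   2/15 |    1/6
0.0284 bits

Mutual information: I(X;Y) = H(X) + H(Y) - H(X,Y)

Marginals:
P(X) = (8/15, 7/15), H(X) = 0.9968 bits
P(Y) = (4/15, 3/10, 13/30), H(Y) = 1.5524 bits

Joint entropy: H(X,Y) = 2.5208 bits

I(X;Y) = 0.9968 + 1.5524 - 2.5208 = 0.0284 bits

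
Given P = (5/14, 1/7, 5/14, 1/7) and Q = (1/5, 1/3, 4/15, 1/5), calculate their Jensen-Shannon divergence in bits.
0.0527 bits

Jensen-Shannon divergence is:
JSD(P||Q) = 0.5 × D_KL(P||M) + 0.5 × D_KL(Q||M)
where M = 0.5 × (P + Q) is the mixture distribution.

M = 0.5 × (5/14, 1/7, 5/14, 1/7) + 0.5 × (1/5, 1/3, 4/15, 1/5) = (0.278571, 5/21, 0.311905, 6/35)

D_KL(P||M) = 0.0549 bits
D_KL(Q||M) = 0.0504 bits

JSD(P||Q) = 0.5 × 0.0549 + 0.5 × 0.0504 = 0.0527 bits

Unlike KL divergence, JSD is symmetric and bounded: 0 ≤ JSD ≤ log(2).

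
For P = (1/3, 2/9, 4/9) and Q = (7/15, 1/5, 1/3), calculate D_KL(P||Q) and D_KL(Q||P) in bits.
D_KL(P||Q) = 0.0564, D_KL(Q||P) = 0.0578

KL divergence is not symmetric: D_KL(P||Q) ≠ D_KL(Q||P) in general.

D_KL(P||Q) = 0.0564 bits
D_KL(Q||P) = 0.0578 bits

No, they are not equal!

This asymmetry is why KL divergence is not a true distance metric.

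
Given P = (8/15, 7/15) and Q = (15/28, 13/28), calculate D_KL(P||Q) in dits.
0.0000 dits

KL divergence: D_KL(P||Q) = Σ p(x) log(p(x)/q(x))

Computing term by term:
  x=0: 8/15 × log_10[(8/15)/(15/28)] = 8/15 × -0.0019 = -0.0010
  x=1: 7/15 × log_10[(7/15)/(13/28)] = 7/15 × 0.0022 = 0.0010

D_KL(P||Q) = 0.0000 dits

Note: KL divergence is always non-negative and equals 0 iff P = Q.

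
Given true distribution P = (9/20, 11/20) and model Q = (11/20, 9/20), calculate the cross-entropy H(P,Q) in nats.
0.7082 nats

Cross-entropy: H(P,Q) = -Σ p(x) log q(x)

Alternatively: H(P,Q) = H(P) + D_KL(P||Q)
H(P) = 0.6881 nats
D_KL(P||Q) = 0.0201 nats

H(P,Q) = 0.6881 + 0.0201 = 0.7082 nats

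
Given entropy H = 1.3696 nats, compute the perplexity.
3.9338

Perplexity is e^H (or exp(H) for natural log).

H = 1.3696 nats
Perplexity = e^1.3696 = 3.9338

Interpretation: The model's uncertainty is equivalent to choosing uniformly among 3.9 options.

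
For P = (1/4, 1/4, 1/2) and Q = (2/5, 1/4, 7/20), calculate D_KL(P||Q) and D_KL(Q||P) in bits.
D_KL(P||Q) = 0.0878, D_KL(Q||P) = 0.0911

KL divergence is not symmetric: D_KL(P||Q) ≠ D_KL(Q||P) in general.

D_KL(P||Q) = 0.0878 bits
D_KL(Q||P) = 0.0911 bits

No, they are not equal!

This asymmetry is why KL divergence is not a true distance metric.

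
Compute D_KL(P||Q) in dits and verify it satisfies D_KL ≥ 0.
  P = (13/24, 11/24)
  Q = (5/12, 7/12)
0.0137 dits

KL divergence satisfies the Gibbs inequality: D_KL(P||Q) ≥ 0 for all distributions P, Q.

D_KL(P||Q) = Σ p(x) log(p(x)/q(x))
Term by term:
  x=0: 13/24 × log_10[(13/24)/(5/12)] = 0.0617
  x=1: 11/24 × log_10[(11/24)/(7/12)] = -0.0480
D_KL(P||Q) = 0.0137 dits

D_KL(P||Q) = 0.0137 ≥ 0 ✓

This non-negativity is a fundamental property: relative entropy cannot be negative because it measures how different Q is from P.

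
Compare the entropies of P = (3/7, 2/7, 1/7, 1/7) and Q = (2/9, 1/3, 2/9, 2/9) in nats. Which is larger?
Q

Computing entropies in nats:
H(P) = 1.2770
H(Q) = 1.3689

Distribution Q has higher entropy.

Intuition: The distribution closer to uniform (more spread out) has higher entropy.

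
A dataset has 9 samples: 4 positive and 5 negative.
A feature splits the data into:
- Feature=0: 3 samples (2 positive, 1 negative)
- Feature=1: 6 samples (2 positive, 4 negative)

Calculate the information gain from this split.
0.0728 bits

Information Gain = H(Y) - H(Y|Feature)

Before split:
P(positive) = 4/9 = 0.4444
H(Y) = 0.9911 bits

After split:
Feature=0: H = 0.9183 bits (weight = 3/9)
Feature=1: H = 0.9183 bits (weight = 6/9)
H(Y|Feature) = (3/9)×0.9183 + (6/9)×0.9183 = 0.9183 bits

Information Gain = 0.9911 - 0.9183 = 0.0728 bits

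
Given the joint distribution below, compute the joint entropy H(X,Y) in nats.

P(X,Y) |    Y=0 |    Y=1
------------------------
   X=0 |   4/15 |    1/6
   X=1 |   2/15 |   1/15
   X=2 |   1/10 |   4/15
1.6830 nats

Joint entropy is H(X,Y) = -Σ_{x,y} p(x,y) log p(x,y).

Summing over all non-zero entries:
H(X,Y) = -[4/15·log_e(4/15) + 1/6·log_e(1/6) + 2/15·log_e(2/15) + 1/15·log_e(1/15) + 1/10·log_e(1/10) + 4/15·log_e(4/15)]
H(X,Y) = 1.6830 nats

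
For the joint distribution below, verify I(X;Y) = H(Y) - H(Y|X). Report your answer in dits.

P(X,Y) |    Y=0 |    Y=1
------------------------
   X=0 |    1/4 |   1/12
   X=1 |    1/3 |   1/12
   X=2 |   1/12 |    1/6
I(X;Y) = 0.0354 dits

Mutual information has multiple equivalent forms:
- I(X;Y) = H(X) - H(X|Y)
- I(X;Y) = H(Y) - H(Y|X)
- I(X;Y) = H(X) + H(Y) - H(X,Y)

Computing all quantities:
H(X) = 0.4680, H(Y) = 0.2764, H(X,Y) = 0.7090
H(X|Y) = 0.4326, H(Y|X) = 0.2411

Verification:
H(X) - H(X|Y) = 0.4680 - 0.4326 = 0.0354
H(Y) - H(Y|X) = 0.2764 - 0.2411 = 0.0354
H(X) + H(Y) - H(X,Y) = 0.4680 + 0.2764 - 0.7090 = 0.0354

All forms give I(X;Y) = 0.0354 dits. ✓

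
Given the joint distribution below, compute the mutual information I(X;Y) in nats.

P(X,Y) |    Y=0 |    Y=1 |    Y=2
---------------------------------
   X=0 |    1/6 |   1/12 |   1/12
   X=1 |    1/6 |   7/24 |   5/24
0.0323 nats

Mutual information: I(X;Y) = H(X) + H(Y) - H(X,Y)

Marginals:
P(X) = (1/3, 2/3), H(X) = 0.6365 nats
P(Y) = (1/3, 3/8, 7/24), H(Y) = 1.0934 nats

Joint entropy: H(X,Y) = 1.6976 nats

I(X;Y) = 0.6365 + 1.0934 - 1.6976 = 0.0323 nats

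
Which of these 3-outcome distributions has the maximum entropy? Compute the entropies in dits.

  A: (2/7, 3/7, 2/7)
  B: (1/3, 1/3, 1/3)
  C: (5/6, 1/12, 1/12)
B

For a discrete distribution over n outcomes, entropy is maximized by the uniform distribution.

Computing entropies:
H(A) = 0.4686 dits
H(B) = 0.4771 dits
H(C) = 0.2458 dits

The uniform distribution (where all probabilities equal 1/3) achieves the maximum entropy of log_10(3) = 0.4771 dits.

Distribution B has the highest entropy.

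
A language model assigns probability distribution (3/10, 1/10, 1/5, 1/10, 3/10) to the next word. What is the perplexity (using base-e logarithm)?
4.5032

Perplexity is e^H (or exp(H) for natural log).

First, H = -Σ p log p = 1.5048 nats
Perplexity = e^1.5048 = 4.5032

Interpretation: The model's uncertainty is equivalent to choosing uniformly among 4.5 options.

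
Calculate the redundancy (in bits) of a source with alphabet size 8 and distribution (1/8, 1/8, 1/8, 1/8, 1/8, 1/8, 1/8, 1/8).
0.0000 bits

Redundancy measures how far a source is from maximum entropy:
R = H_max - H(X)

Maximum entropy for 8 symbols: H_max = log_2(8) = 3.0000 bits
Actual entropy: H(X) = 3.0000 bits
Redundancy: R = 3.0000 - 3.0000 = 0.0000 bits

This redundancy represents potential for compression: the source could be compressed by 0.0000 bits per symbol.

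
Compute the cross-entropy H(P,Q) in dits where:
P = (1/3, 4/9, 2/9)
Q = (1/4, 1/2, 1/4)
0.4683 dits

Cross-entropy: H(P,Q) = -Σ p(x) log q(x)

Alternatively: H(P,Q) = H(P) + D_KL(P||Q)
H(P) = 0.4607 dits
D_KL(P||Q) = 0.0075 dits

H(P,Q) = 0.4607 + 0.0075 = 0.4683 dits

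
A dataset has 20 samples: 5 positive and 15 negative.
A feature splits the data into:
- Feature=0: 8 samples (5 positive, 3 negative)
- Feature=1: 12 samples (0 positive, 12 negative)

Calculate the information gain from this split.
0.4295 bits

Information Gain = H(Y) - H(Y|Feature)

Before split:
P(positive) = 5/20 = 0.2500
H(Y) = 0.8113 bits

After split:
Feature=0: H = 0.9544 bits (weight = 8/20)
Feature=1: H = 0.0000 bits (weight = 12/20)
H(Y|Feature) = (8/20)×0.9544 + (12/20)×0.0000 = 0.3818 bits

Information Gain = 0.8113 - 0.3818 = 0.4295 bits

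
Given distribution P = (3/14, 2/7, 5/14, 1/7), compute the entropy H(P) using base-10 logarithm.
0.5792 dits

Shannon entropy is H(X) = -Σ p(x) log p(x).

For P = (3/14, 2/7, 5/14, 1/7):
H = -3/14 × log_10(3/14) -2/7 × log_10(2/7) -5/14 × log_10(5/14) -1/7 × log_10(1/7)
H = 0.5792 dits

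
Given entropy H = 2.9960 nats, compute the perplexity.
20.0054

Perplexity is e^H (or exp(H) for natural log).

H = 2.9960 nats
Perplexity = e^2.9960 = 20.0054

Interpretation: The model's uncertainty is equivalent to choosing uniformly among 20.0 options.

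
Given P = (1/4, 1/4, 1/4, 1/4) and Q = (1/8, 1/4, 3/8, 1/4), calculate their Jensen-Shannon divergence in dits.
0.0073 dits

Jensen-Shannon divergence is:
JSD(P||Q) = 0.5 × D_KL(P||M) + 0.5 × D_KL(Q||M)
where M = 0.5 × (P + Q) is the mixture distribution.

M = 0.5 × (1/4, 1/4, 1/4, 1/4) + 0.5 × (1/8, 1/4, 3/8, 1/4) = (3/16, 1/4, 5/16, 1/4)

D_KL(P||M) = 0.0070 dits
D_KL(Q||M) = 0.0077 dits

JSD(P||Q) = 0.5 × 0.0070 + 0.5 × 0.0077 = 0.0073 dits

Unlike KL divergence, JSD is symmetric and bounded: 0 ≤ JSD ≤ log(2).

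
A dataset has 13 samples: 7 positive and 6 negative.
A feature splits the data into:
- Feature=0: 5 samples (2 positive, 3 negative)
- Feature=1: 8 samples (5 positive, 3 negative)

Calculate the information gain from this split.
0.0349 bits

Information Gain = H(Y) - H(Y|Feature)

Before split:
P(positive) = 7/13 = 0.5385
H(Y) = 0.9957 bits

After split:
Feature=0: H = 0.9710 bits (weight = 5/13)
Feature=1: H = 0.9544 bits (weight = 8/13)
H(Y|Feature) = (5/13)×0.9710 + (8/13)×0.9544 = 0.9608 bits

Information Gain = 0.9957 - 0.9608 = 0.0349 bits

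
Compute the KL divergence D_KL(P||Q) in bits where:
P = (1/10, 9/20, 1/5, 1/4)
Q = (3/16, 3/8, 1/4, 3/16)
0.0671 bits

KL divergence: D_KL(P||Q) = Σ p(x) log(p(x)/q(x))

Computing term by term:
  x=0: 1/10 × log_2[(1/10)/(3/16)] = 1/10 × -0.9069 = -0.0907
  x=1: 9/20 × log_2[(9/20)/(3/8)] = 9/20 × 0.2630 = 0.1184
  x=2: 1/5 × log_2[(1/5)/(1/4)] = 1/5 × -0.3219 = -0.0644
  x=3: 1/4 × log_2[(1/4)/(3/16)] = 1/4 × 0.4150 = 0.1038

D_KL(P||Q) = 0.0671 bits

Note: KL divergence is always non-negative and equals 0 iff P = Q.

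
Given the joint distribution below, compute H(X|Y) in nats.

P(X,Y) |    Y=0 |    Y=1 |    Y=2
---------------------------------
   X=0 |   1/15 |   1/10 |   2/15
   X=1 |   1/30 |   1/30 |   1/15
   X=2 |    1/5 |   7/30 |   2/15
0.9216 nats

Using the chain rule: H(X|Y) = H(X,Y) - H(Y)

First, compute H(X,Y) = 2.0168 nats

Marginal P(Y) = (3/10, 11/30, 1/3)
H(Y) = 1.0953 nats

H(X|Y) = H(X,Y) - H(Y) = 2.0168 - 1.0953 = 0.9216 nats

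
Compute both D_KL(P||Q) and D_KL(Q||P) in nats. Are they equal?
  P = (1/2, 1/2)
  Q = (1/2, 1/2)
D_KL(P||Q) = 0.0000, D_KL(Q||P) = 0.0000

KL divergence is not symmetric: D_KL(P||Q) ≠ D_KL(Q||P) in general.

D_KL(P||Q) = 0.0000 nats
D_KL(Q||P) = 0.0000 nats

In this case they happen to be equal (to 4 decimal places).

This asymmetry is why KL divergence is not a true distance metric.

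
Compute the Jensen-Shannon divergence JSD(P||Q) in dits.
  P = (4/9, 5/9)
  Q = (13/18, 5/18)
0.0175 dits

Jensen-Shannon divergence is:
JSD(P||Q) = 0.5 × D_KL(P||M) + 0.5 × D_KL(Q||M)
where M = 0.5 × (P + Q) is the mixture distribution.

M = 0.5 × (4/9, 5/9) + 0.5 × (13/18, 5/18) = (7/12, 5/12)

D_KL(P||M) = 0.0169 dits
D_KL(Q||M) = 0.0181 dits

JSD(P||Q) = 0.5 × 0.0169 + 0.5 × 0.0181 = 0.0175 dits

Unlike KL divergence, JSD is symmetric and bounded: 0 ≤ JSD ≤ log(2).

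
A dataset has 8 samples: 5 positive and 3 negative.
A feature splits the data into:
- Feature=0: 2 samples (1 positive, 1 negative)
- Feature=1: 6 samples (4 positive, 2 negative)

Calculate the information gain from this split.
0.0157 bits

Information Gain = H(Y) - H(Y|Feature)

Before split:
P(positive) = 5/8 = 0.6250
H(Y) = 0.9544 bits

After split:
Feature=0: H = 1.0000 bits (weight = 2/8)
Feature=1: H = 0.9183 bits (weight = 6/8)
H(Y|Feature) = (2/8)×1.0000 + (6/8)×0.9183 = 0.9387 bits

Information Gain = 0.9544 - 0.9387 = 0.0157 bits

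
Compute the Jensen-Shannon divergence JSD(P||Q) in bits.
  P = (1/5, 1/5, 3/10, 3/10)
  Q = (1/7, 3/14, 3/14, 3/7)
0.0170 bits

Jensen-Shannon divergence is:
JSD(P||Q) = 0.5 × D_KL(P||M) + 0.5 × D_KL(Q||M)
where M = 0.5 × (P + Q) is the mixture distribution.

M = 0.5 × (1/5, 1/5, 3/10, 3/10) + 0.5 × (1/7, 3/14, 3/14, 3/7) = (6/35, 0.207143, 9/35, 0.364286)

D_KL(P||M) = 0.0170 bits
D_KL(Q||M) = 0.0170 bits

JSD(P||Q) = 0.5 × 0.0170 + 0.5 × 0.0170 = 0.0170 bits

Unlike KL divergence, JSD is symmetric and bounded: 0 ≤ JSD ≤ log(2).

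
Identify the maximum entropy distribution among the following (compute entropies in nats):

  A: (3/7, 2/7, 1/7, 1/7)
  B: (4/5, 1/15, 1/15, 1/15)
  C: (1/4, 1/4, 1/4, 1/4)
C

For a discrete distribution over n outcomes, entropy is maximized by the uniform distribution.

Computing entropies:
H(A) = 1.2770 nats
H(B) = 0.7201 nats
H(C) = 1.3863 nats

The uniform distribution (where all probabilities equal 1/4) achieves the maximum entropy of log_e(4) = 1.3863 nats.

Distribution C has the highest entropy.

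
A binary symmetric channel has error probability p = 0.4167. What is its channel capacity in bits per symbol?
0.0201 bits

For a binary symmetric channel (BSC) with error probability p:
Capacity C = 1 - H(p) bits per symbol

where H(p) = -p log₂(p) - (1-p) log₂(1-p) is the binary entropy function.

H(0.4167) = 0.9799 bits
C = 1 - 0.9799 = 0.0201 bits per symbol

This means we can reliably transmit up to 0.0201 bits of information per channel use.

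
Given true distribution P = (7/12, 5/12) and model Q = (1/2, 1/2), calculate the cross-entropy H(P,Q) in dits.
0.3010 dits

Cross-entropy: H(P,Q) = -Σ p(x) log q(x)

Alternatively: H(P,Q) = H(P) + D_KL(P||Q)
H(P) = 0.2950 dits
D_KL(P||Q) = 0.0061 dits

H(P,Q) = 0.2950 + 0.0061 = 0.3010 dits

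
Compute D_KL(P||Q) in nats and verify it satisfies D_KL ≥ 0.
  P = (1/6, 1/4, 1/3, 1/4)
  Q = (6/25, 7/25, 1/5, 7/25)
0.0528 nats

KL divergence satisfies the Gibbs inequality: D_KL(P||Q) ≥ 0 for all distributions P, Q.

D_KL(P||Q) = Σ p(x) log(p(x)/q(x))
Term by term:
  x=0: 1/6 × log_e[(1/6)/(6/25)] = -0.0608
  x=1: 1/4 × log_e[(1/4)/(7/25)] = -0.0283
  x=2: 1/3 × log_e[(1/3)/(1/5)] = 0.1703
  x=3: 1/4 × log_e[(1/4)/(7/25)] = -0.0283
D_KL(P||Q) = 0.0528 nats

D_KL(P||Q) = 0.0528 ≥ 0 ✓

This non-negativity is a fundamental property: relative entropy cannot be negative because it measures how different Q is from P.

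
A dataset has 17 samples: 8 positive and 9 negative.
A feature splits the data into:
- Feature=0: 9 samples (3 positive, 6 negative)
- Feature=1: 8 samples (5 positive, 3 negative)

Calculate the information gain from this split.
0.0622 bits

Information Gain = H(Y) - H(Y|Feature)

Before split:
P(positive) = 8/17 = 0.4706
H(Y) = 0.9975 bits

After split:
Feature=0: H = 0.9183 bits (weight = 9/17)
Feature=1: H = 0.9544 bits (weight = 8/17)
H(Y|Feature) = (9/17)×0.9183 + (8/17)×0.9544 = 0.9353 bits

Information Gain = 0.9975 - 0.9353 = 0.0622 bits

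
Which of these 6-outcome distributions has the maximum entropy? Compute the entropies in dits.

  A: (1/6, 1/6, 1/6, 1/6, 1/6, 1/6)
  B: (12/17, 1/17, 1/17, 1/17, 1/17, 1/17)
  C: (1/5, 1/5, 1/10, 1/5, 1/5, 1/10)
A

For a discrete distribution over n outcomes, entropy is maximized by the uniform distribution.

Computing entropies:
H(A) = 0.7782 dits
H(B) = 0.4687 dits
H(C) = 0.7592 dits

The uniform distribution (where all probabilities equal 1/6) achieves the maximum entropy of log_10(6) = 0.7782 dits.

Distribution A has the highest entropy.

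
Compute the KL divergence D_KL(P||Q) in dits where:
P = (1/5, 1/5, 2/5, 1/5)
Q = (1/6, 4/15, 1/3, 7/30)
0.0091 dits

KL divergence: D_KL(P||Q) = Σ p(x) log(p(x)/q(x))

Computing term by term:
  x=0: 1/5 × log_10[(1/5)/(1/6)] = 1/5 × 0.0792 = 0.0158
  x=1: 1/5 × log_10[(1/5)/(4/15)] = 1/5 × -0.1249 = -0.0250
  x=2: 2/5 × log_10[(2/5)/(1/3)] = 2/5 × 0.0792 = 0.0317
  x=3: 1/5 × log_10[(1/5)/(7/30)] = 1/5 × -0.0669 = -0.0134

D_KL(P||Q) = 0.0091 dits

Note: KL divergence is always non-negative and equals 0 iff P = Q.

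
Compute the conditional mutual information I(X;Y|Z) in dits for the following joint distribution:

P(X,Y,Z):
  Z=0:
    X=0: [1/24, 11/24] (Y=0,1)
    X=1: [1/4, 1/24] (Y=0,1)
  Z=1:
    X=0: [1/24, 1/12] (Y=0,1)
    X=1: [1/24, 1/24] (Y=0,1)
0.1133 dits

Conditional mutual information: I(X;Y|Z) = H(X|Z) + H(Y|Z) - H(X,Y|Z)

H(Z) = 0.2222
H(X,Z) = 0.5094 → H(X|Z) = 0.2872
H(Y,Z) = 0.5094 → H(Y|Z) = 0.2872
H(X,Y,Z) = 0.6833 → H(X,Y|Z) = 0.4610

I(X;Y|Z) = 0.2872 + 0.2872 - 0.4610 = 0.1133 dits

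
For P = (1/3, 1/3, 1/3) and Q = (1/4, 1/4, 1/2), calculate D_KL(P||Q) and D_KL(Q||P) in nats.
D_KL(P||Q) = 0.0566, D_KL(Q||P) = 0.0589

KL divergence is not symmetric: D_KL(P||Q) ≠ D_KL(Q||P) in general.

D_KL(P||Q) = 0.0566 nats
D_KL(Q||P) = 0.0589 nats

No, they are not equal!

This asymmetry is why KL divergence is not a true distance metric.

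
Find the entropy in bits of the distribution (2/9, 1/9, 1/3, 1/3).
1.8911 bits

Shannon entropy is H(X) = -Σ p(x) log p(x).

For P = (2/9, 1/9, 1/3, 1/3):
H = -2/9 × log_2(2/9) -1/9 × log_2(1/9) -1/3 × log_2(1/3) -1/3 × log_2(1/3)
H = 1.8911 bits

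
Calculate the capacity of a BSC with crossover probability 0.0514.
0.7077 bits

For a binary symmetric channel (BSC) with error probability p:
Capacity C = 1 - H(p) bits per symbol

where H(p) = -p log₂(p) - (1-p) log₂(1-p) is the binary entropy function.

H(0.0514) = 0.2923 bits
C = 1 - 0.2923 = 0.7077 bits per symbol

This means we can reliably transmit up to 0.7077 bits of information per channel use.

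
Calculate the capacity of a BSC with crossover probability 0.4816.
0.0010 bits

For a binary symmetric channel (BSC) with error probability p:
Capacity C = 1 - H(p) bits per symbol

where H(p) = -p log₂(p) - (1-p) log₂(1-p) is the binary entropy function.

H(0.4816) = 0.9990 bits
C = 1 - 0.9990 = 0.0010 bits per symbol

This means we can reliably transmit up to 0.0010 bits of information per channel use.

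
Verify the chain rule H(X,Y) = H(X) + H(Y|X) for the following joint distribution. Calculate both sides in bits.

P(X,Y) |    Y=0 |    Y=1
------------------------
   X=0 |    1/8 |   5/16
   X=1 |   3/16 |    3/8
H(X,Y) = 1.8829, H(X) = 0.9887, H(Y|X) = 0.8942 (all in bits)

Chain rule: H(X,Y) = H(X) + H(Y|X)

Left side — joint entropy directly:
H(X,Y) = -Σ p(x,y) log p(x,y) = 1.8829 bits

Right side — compute H(Y|X) from the conditional distributions:
P(X) = (7/16, 9/16), so H(X) = 0.9887 bits
H(Y|X) = Σ_x P(X=x) · H(Y|X=x):
  P(Y|X=0) = (2/7, 5/7), H(Y|X=0) = 0.8631, weight P(X=0) = 7/16
  P(Y|X=1) = (1/3, 2/3), H(Y|X=1) = 0.9183, weight P(X=1) = 9/16
H(Y|X) = 0.8942 bits

H(X) + H(Y|X) = 0.9887 + 0.8942 = 1.8829 bits

Both sides equal 1.8829 bits. ✓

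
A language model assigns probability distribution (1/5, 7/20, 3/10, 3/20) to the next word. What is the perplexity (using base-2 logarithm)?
3.8003

Perplexity is 2^H (or exp(H) for natural log).

First, H = -Σ p log p = 1.9261 bits
Perplexity = 2^1.9261 = 3.8003

Interpretation: The model's uncertainty is equivalent to choosing uniformly among 3.8 options.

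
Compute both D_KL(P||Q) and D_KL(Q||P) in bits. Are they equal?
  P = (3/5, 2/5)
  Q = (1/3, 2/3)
D_KL(P||Q) = 0.2140, D_KL(Q||P) = 0.2086

KL divergence is not symmetric: D_KL(P||Q) ≠ D_KL(Q||P) in general.

D_KL(P||Q) = 0.2140 bits
D_KL(Q||P) = 0.2086 bits

No, they are not equal!

This asymmetry is why KL divergence is not a true distance metric.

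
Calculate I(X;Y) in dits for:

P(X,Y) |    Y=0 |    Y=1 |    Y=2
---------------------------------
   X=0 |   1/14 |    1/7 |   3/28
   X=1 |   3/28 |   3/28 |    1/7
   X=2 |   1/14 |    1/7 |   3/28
0.0045 dits

Mutual information: I(X;Y) = H(X) + H(Y) - H(X,Y)

Marginals:
P(X) = (9/28, 5/14, 9/28), H(X) = 0.4766 dits
P(Y) = (1/4, 11/28, 5/14), H(Y) = 0.4696 dits

Joint entropy: H(X,Y) = 0.9416 dits

I(X;Y) = 0.4766 + 0.4696 - 0.9416 = 0.0045 dits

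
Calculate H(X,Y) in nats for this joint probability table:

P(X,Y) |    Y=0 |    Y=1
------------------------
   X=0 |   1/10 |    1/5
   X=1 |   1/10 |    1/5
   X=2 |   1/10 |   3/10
1.6957 nats

Joint entropy is H(X,Y) = -Σ_{x,y} p(x,y) log p(x,y).

Summing over all non-zero entries:
H(X,Y) = -[1/10·log_e(1/10) + 1/5·log_e(1/5) + 1/10·log_e(1/10) + 1/5·log_e(1/5) + 1/10·log_e(1/10) + 3/10·log_e(3/10)]
H(X,Y) = 1.6957 nats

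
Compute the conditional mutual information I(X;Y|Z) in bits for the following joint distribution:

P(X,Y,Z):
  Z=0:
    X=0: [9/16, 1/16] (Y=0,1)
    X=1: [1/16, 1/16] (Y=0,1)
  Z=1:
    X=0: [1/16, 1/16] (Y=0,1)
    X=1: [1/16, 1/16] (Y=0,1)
0.0694 bits

Conditional mutual information: I(X;Y|Z) = H(X|Z) + H(Y|Z) - H(X,Y|Z)

H(Z) = 0.8113
H(X,Z) = 1.5488 → H(X|Z) = 0.7375
H(Y,Z) = 1.5488 → H(Y|Z) = 0.7375
H(X,Y,Z) = 2.2169 → H(X,Y|Z) = 1.4056

I(X;Y|Z) = 0.7375 + 0.7375 - 1.4056 = 0.0694 bits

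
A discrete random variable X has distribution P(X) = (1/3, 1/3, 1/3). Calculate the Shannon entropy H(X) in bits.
1.5850 bits

Shannon entropy is H(X) = -Σ p(x) log p(x).

For P = (1/3, 1/3, 1/3):
H = -1/3 × log_2(1/3) -1/3 × log_2(1/3) -1/3 × log_2(1/3)
H = 1.5850 bits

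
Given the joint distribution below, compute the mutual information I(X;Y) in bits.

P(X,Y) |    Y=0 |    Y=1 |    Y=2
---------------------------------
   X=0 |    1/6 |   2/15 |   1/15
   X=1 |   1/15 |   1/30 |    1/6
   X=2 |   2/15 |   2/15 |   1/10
0.1090 bits

Mutual information: I(X;Y) = H(X) + H(Y) - H(X,Y)

Marginals:
P(X) = (11/30, 4/15, 11/30), H(X) = 1.5700 bits
P(Y) = (11/30, 3/10, 1/3), H(Y) = 1.5801 bits

Joint entropy: H(X,Y) = 3.0411 bits

I(X;Y) = 1.5700 + 1.5801 - 3.0411 = 0.1090 bits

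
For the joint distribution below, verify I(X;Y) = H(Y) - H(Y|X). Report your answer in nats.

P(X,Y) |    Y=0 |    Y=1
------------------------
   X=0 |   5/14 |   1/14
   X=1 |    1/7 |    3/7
I(X;Y) = 0.1787 nats

Mutual information has multiple equivalent forms:
- I(X;Y) = H(X) - H(X|Y)
- I(X;Y) = H(Y) - H(Y|X)
- I(X;Y) = H(X) + H(Y) - H(X,Y)

Computing all quantities:
H(X) = 0.6829, H(Y) = 0.6931, H(X,Y) = 1.1973
H(X|Y) = 0.5042, H(Y|X) = 0.5144

Verification:
H(X) - H(X|Y) = 0.6829 - 0.5042 = 0.1787
H(Y) - H(Y|X) = 0.6931 - 0.5144 = 0.1787
H(X) + H(Y) - H(X,Y) = 0.6829 + 0.6931 - 1.1973 = 0.1787

All forms give I(X;Y) = 0.1787 nats. ✓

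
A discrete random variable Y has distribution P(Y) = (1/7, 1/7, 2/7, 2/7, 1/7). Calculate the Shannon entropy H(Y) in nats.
1.5498 nats

Shannon entropy is H(X) = -Σ p(x) log p(x).

For P = (1/7, 1/7, 2/7, 2/7, 1/7):
H = -1/7 × log_e(1/7) -1/7 × log_e(1/7) -2/7 × log_e(2/7) -2/7 × log_e(2/7) -1/7 × log_e(1/7)
H = 1.5498 nats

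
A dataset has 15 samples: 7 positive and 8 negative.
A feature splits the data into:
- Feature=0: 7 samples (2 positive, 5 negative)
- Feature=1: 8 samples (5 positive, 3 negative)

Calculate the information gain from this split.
0.0850 bits

Information Gain = H(Y) - H(Y|Feature)

Before split:
P(positive) = 7/15 = 0.4667
H(Y) = 0.9968 bits

After split:
Feature=0: H = 0.8631 bits (weight = 7/15)
Feature=1: H = 0.9544 bits (weight = 8/15)
H(Y|Feature) = (7/15)×0.8631 + (8/15)×0.9544 = 0.9118 bits

Information Gain = 0.9968 - 0.9118 = 0.0850 bits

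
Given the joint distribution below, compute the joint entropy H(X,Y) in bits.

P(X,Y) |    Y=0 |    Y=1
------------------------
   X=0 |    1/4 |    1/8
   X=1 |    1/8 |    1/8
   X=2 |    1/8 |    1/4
2.5000 bits

Joint entropy is H(X,Y) = -Σ_{x,y} p(x,y) log p(x,y).

Summing over all non-zero entries:
H(X,Y) = -[1/4·log_2(1/4) + 1/8·log_2(1/8) + 1/8·log_2(1/8) + 1/8·log_2(1/8) + 1/8·log_2(1/8) + 1/4·log_2(1/4)]
H(X,Y) = 2.5000 bits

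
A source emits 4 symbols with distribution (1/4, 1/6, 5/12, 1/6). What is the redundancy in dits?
0.0337 dits

Redundancy measures how far a source is from maximum entropy:
R = H_max - H(X)

Maximum entropy for 4 symbols: H_max = log_10(4) = 0.6021 dits
Actual entropy: H(X) = 0.5683 dits
Redundancy: R = 0.6021 - 0.5683 = 0.0337 dits

This redundancy represents potential for compression: the source could be compressed by 0.0337 dits per symbol.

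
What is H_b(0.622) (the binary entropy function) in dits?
0.2880 dits

The binary entropy function is:
H(p) = -p log(p) - (1-p) log(1-p)

H(0.622) = -0.622 × log_10(0.622) - 0.378 × log_10(0.378)
H(0.622) = 0.2880 dits

Note: Binary entropy is maximized at p=0.5 (H=1 bit) and minimized at p=0 or p=1 (H=0).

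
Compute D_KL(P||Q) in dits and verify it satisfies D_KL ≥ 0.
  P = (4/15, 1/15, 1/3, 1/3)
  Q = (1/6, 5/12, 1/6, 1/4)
0.1434 dits

KL divergence satisfies the Gibbs inequality: D_KL(P||Q) ≥ 0 for all distributions P, Q.

D_KL(P||Q) = Σ p(x) log(p(x)/q(x))
Term by term:
  x=0: 4/15 × log_10[(4/15)/(1/6)] = 0.0544
  x=1: 1/15 × log_10[(1/15)/(5/12)] = -0.0531
  x=2: 1/3 × log_10[(1/3)/(1/6)] = 0.1003
  x=3: 1/3 × log_10[(1/3)/(1/4)] = 0.0416
D_KL(P||Q) = 0.1434 dits

D_KL(P||Q) = 0.1434 ≥ 0 ✓

This non-negativity is a fundamental property: relative entropy cannot be negative because it measures how different Q is from P.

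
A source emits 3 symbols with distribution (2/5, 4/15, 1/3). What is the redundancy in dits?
0.0058 dits

Redundancy measures how far a source is from maximum entropy:
R = H_max - H(X)

Maximum entropy for 3 symbols: H_max = log_10(3) = 0.4771 dits
Actual entropy: H(X) = 0.4713 dits
Redundancy: R = 0.4771 - 0.4713 = 0.0058 dits

This redundancy represents potential for compression: the source could be compressed by 0.0058 dits per symbol.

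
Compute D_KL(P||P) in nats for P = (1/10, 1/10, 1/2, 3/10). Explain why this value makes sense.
0.0000 nats

KL divergence satisfies the Gibbs inequality: D_KL(P||Q) ≥ 0 for all distributions P, Q.

D_KL(P||Q) = Σ p(x) log(p(x)/q(x))
Each term is p(x) × log_e(p(x)/p(x)) = p(x) × log_e(1) = 0, so the sum is 0.
D_KL(P||Q) = 0.0000 nats

When P = Q, the KL divergence is exactly 0, as there is no 'divergence' between identical distributions.

This non-negativity is a fundamental property: relative entropy cannot be negative because it measures how different Q is from P.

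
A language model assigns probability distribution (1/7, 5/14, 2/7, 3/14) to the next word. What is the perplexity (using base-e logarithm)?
3.7952

Perplexity is e^H (or exp(H) for natural log).

First, H = -Σ p log p = 1.3337 nats
Perplexity = e^1.3337 = 3.7952

Interpretation: The model's uncertainty is equivalent to choosing uniformly among 3.8 options.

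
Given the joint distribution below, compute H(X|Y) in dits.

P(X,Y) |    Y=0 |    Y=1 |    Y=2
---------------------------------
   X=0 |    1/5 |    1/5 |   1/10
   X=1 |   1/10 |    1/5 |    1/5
0.2863 dits

Using the chain rule: H(X|Y) = H(X,Y) - H(Y)

First, compute H(X,Y) = 0.7592 dits

Marginal P(Y) = (3/10, 2/5, 3/10)
H(Y) = 0.4729 dits

H(X|Y) = H(X,Y) - H(Y) = 0.7592 - 0.4729 = 0.2863 dits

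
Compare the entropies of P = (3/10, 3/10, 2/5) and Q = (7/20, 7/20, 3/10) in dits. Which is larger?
Q

Computing entropies in dits:
H(P) = 0.4729
H(Q) = 0.4760

Distribution Q has higher entropy.

Intuition: The distribution closer to uniform (more spread out) has higher entropy.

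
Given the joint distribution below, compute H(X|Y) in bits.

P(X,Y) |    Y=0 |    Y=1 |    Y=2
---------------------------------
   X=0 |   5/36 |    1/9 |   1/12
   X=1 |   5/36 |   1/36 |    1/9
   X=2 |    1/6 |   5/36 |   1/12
1.5164 bits

Using the chain rule: H(X|Y) = H(X,Y) - H(Y)

First, compute H(X,Y) = 3.0630 bits

Marginal P(Y) = (4/9, 5/18, 5/18)
H(Y) = 1.5466 bits

H(X|Y) = H(X,Y) - H(Y) = 3.0630 - 1.5466 = 1.5164 bits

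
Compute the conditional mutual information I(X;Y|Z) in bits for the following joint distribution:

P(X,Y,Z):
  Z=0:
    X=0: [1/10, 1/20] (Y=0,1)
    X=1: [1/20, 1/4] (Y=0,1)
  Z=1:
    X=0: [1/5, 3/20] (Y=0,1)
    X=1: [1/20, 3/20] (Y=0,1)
0.1201 bits

Conditional mutual information: I(X;Y|Z) = H(X|Z) + H(Y|Z) - H(X,Y|Z)

H(Z) = 0.9928
H(X,Z) = 1.9261 → H(X|Z) = 0.9333
H(Y,Z) = 1.9527 → H(Y|Z) = 0.9599
H(X,Y,Z) = 2.7660 → H(X,Y|Z) = 1.7732

I(X;Y|Z) = 0.9333 + 0.9599 - 1.7732 = 0.1201 bits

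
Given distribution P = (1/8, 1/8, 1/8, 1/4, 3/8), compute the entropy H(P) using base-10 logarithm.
0.6489 dits

Shannon entropy is H(X) = -Σ p(x) log p(x).

For P = (1/8, 1/8, 1/8, 1/4, 3/8):
H = -1/8 × log_10(1/8) -1/8 × log_10(1/8) -1/8 × log_10(1/8) -1/4 × log_10(1/4) -3/8 × log_10(3/8)
H = 0.6489 dits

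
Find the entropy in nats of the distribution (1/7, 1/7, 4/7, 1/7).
1.1537 nats

Shannon entropy is H(X) = -Σ p(x) log p(x).

For P = (1/7, 1/7, 4/7, 1/7):
H = -1/7 × log_e(1/7) -1/7 × log_e(1/7) -4/7 × log_e(4/7) -1/7 × log_e(1/7)
H = 1.1537 nats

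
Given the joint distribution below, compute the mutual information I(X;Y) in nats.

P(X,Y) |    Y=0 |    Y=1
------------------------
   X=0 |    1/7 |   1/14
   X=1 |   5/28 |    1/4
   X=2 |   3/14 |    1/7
0.0228 nats

Mutual information: I(X;Y) = H(X) + H(Y) - H(X,Y)

Marginals:
P(X) = (3/14, 3/7, 5/14), H(X) = 1.0609 nats
P(Y) = (15/28, 13/28), H(Y) = 0.6906 nats

Joint entropy: H(X,Y) = 1.7288 nats

I(X;Y) = 1.0609 + 0.6906 - 1.7288 = 0.0228 nats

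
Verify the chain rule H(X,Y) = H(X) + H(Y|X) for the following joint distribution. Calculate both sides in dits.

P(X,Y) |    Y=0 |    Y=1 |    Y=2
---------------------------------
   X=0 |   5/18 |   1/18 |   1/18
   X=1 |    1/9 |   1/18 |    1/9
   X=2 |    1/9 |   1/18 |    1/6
H(X,Y) = 0.8813, H(X) = 0.4731, H(Y|X) = 0.4082 (all in dits)

Chain rule: H(X,Y) = H(X) + H(Y|X)

Left side — joint entropy directly:
H(X,Y) = -Σ p(x,y) log p(x,y) = 0.8813 dits

Right side — compute H(Y|X) from the conditional distributions:
P(X) = (7/18, 5/18, 1/3), so H(X) = 0.4731 dits
H(Y|X) = Σ_x P(X=x) · H(Y|X=x):
  P(Y|X=0) = (5/7, 1/7, 1/7), H(Y|X=0) = 0.3458, weight P(X=0) = 7/18
  P(Y|X=1) = (2/5, 1/5, 2/5), H(Y|X=1) = 0.4581, weight P(X=1) = 5/18
  P(Y|X=2) = (1/3, 1/6, 1/2), H(Y|X=2) = 0.4392, weight P(X=2) = 1/3
H(Y|X) = 0.4082 dits

H(X) + H(Y|X) = 0.4731 + 0.4082 = 0.8813 dits

Both sides equal 0.8813 dits. ✓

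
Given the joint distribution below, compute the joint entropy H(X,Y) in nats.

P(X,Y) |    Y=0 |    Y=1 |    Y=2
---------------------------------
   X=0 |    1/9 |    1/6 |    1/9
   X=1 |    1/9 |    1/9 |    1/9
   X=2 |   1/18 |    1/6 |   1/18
2.1391 nats

Joint entropy is H(X,Y) = -Σ_{x,y} p(x,y) log p(x,y).

Summing over all non-zero entries:
H(X,Y) = -[1/9·log_e(1/9) + 1/6·log_e(1/6) + 1/9·log_e(1/9) + 1/9·log_e(1/9) + 1/9·log_e(1/9) + 1/9·log_e(1/9) + 1/18·log_e(1/18) + 1/6·log_e(1/6) + 1/18·log_e(1/18)]
H(X,Y) = 2.1391 nats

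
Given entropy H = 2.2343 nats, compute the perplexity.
9.3399

Perplexity is e^H (or exp(H) for natural log).

H = 2.2343 nats
Perplexity = e^2.2343 = 9.3399

Interpretation: The model's uncertainty is equivalent to choosing uniformly among 9.3 options.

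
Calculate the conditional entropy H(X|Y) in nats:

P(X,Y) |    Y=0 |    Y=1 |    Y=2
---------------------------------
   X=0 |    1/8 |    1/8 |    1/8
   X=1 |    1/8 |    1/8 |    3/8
0.6277 nats

Using the chain rule: H(X|Y) = H(X,Y) - H(Y)

First, compute H(X,Y) = 1.6675 nats

Marginal P(Y) = (1/4, 1/4, 1/2)
H(Y) = 1.0397 nats

H(X|Y) = H(X,Y) - H(Y) = 1.6675 - 1.0397 = 0.6277 nats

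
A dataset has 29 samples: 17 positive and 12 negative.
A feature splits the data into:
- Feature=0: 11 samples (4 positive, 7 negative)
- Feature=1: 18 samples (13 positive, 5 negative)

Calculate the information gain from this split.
0.0907 bits

Information Gain = H(Y) - H(Y|Feature)

Before split:
P(positive) = 17/29 = 0.5862
H(Y) = 0.9784 bits

After split:
Feature=0: H = 0.9457 bits (weight = 11/29)
Feature=1: H = 0.8524 bits (weight = 18/29)
H(Y|Feature) = (11/29)×0.9457 + (18/29)×0.8524 = 0.8878 bits

Information Gain = 0.9784 - 0.8878 = 0.0907 bits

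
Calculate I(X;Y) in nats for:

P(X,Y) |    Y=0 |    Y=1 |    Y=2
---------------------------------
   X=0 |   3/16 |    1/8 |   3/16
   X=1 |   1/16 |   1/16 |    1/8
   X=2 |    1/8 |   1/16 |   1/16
0.0212 nats

Mutual information: I(X;Y) = H(X) + H(Y) - H(X,Y)

Marginals:
P(X) = (1/2, 1/4, 1/4), H(X) = 1.0397 nats
P(Y) = (3/8, 1/4, 3/8), H(Y) = 1.0822 nats

Joint entropy: H(X,Y) = 2.1007 nats

I(X;Y) = 1.0397 + 1.0822 - 2.1007 = 0.0212 nats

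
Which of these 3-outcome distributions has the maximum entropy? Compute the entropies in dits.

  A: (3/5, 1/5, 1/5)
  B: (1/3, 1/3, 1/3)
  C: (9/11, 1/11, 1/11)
B

For a discrete distribution over n outcomes, entropy is maximized by the uniform distribution.

Computing entropies:
H(A) = 0.4127 dits
H(B) = 0.4771 dits
H(C) = 0.2606 dits

The uniform distribution (where all probabilities equal 1/3) achieves the maximum entropy of log_10(3) = 0.4771 dits.

Distribution B has the highest entropy.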